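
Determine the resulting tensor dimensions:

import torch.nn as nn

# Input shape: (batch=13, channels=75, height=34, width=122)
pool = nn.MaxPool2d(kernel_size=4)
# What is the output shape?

Input shape: (13, 75, 34, 122)
Output shape: (13, 75, 8, 30)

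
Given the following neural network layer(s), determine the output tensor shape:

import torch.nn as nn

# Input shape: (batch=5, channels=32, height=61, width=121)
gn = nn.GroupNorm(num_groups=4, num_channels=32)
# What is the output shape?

Input shape: (5, 32, 61, 121)
Output shape: (5, 32, 61, 121)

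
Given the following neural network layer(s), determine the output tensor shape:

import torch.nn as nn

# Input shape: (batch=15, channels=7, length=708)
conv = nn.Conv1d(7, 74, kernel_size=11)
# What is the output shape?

Input shape: (15, 7, 708)
Output shape: (15, 74, 698)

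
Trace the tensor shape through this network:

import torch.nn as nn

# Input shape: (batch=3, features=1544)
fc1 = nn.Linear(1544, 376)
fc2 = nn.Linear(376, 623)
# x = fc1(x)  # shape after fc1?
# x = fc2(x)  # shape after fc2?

Input shape: (3, 1544)
  -> after fc1: (3, 376)
Output shape: (3, 623)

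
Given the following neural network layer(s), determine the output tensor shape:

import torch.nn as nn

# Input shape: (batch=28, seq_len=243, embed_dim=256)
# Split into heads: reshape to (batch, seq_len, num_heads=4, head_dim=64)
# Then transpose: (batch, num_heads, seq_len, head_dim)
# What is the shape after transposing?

Input shape: (28, 243, 256)
  -> after reshape: (28, 243, 4, 64)
Output shape: (28, 4, 243, 64)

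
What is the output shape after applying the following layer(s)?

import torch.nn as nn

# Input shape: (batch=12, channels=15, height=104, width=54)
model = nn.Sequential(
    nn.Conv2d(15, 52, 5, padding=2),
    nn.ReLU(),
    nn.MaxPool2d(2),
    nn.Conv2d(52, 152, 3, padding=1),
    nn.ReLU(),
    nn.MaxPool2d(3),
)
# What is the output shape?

Input shape: (12, 15, 104, 54)
  -> after first Conv2d: (12, 52, 104, 54)
  -> after first MaxPool2d: (12, 52, 52, 27)
  -> after second Conv2d: (12, 152, 52, 27)
Output shape: (12, 152, 17, 9)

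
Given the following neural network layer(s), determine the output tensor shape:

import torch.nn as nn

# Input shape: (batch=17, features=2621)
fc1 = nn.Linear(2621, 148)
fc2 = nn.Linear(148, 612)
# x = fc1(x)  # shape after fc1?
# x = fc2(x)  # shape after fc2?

Input shape: (17, 2621)
  -> after fc1: (17, 148)
Output shape: (17, 612)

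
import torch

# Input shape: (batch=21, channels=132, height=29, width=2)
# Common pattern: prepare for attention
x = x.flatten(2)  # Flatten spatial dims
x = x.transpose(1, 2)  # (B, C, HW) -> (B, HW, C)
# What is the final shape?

Input shape: (21, 132, 29, 2)
  -> after flatten(2): (21, 132, 58)
Output shape: (21, 58, 132)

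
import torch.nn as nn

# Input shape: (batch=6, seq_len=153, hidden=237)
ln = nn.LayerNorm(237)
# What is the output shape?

Input shape: (6, 153, 237)
Output shape: (6, 153, 237)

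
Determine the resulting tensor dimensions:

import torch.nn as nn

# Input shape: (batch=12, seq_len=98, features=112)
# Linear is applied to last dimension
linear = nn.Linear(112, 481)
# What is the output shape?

Input shape: (12, 98, 112)
Output shape: (12, 98, 481)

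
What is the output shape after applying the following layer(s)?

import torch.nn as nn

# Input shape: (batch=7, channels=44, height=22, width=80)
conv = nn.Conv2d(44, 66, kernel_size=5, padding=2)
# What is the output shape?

Input shape: (7, 44, 22, 80)
Output shape: (7, 66, 22, 80)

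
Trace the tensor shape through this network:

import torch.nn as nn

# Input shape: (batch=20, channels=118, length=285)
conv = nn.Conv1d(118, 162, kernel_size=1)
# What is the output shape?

Input shape: (20, 118, 285)
Output shape: (20, 162, 285)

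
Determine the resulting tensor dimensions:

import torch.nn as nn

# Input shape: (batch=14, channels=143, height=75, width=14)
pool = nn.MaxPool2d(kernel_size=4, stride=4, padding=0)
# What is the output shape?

Input shape: (14, 143, 75, 14)
Output shape: (14, 143, 18, 3)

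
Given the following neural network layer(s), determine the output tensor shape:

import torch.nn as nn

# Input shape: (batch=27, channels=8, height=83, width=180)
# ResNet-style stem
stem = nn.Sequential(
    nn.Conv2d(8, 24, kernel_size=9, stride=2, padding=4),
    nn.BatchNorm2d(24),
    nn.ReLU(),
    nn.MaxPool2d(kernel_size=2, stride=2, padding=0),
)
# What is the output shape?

Input shape: (27, 8, 83, 180)
  -> after Conv2d 9x9 stride=2: (27, 24, 42, 90)
Output shape: (27, 24, 21, 45)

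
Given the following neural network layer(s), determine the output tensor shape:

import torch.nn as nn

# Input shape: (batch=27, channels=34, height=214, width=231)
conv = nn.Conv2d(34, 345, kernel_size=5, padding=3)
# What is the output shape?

Input shape: (27, 34, 214, 231)
Output shape: (27, 345, 216, 233)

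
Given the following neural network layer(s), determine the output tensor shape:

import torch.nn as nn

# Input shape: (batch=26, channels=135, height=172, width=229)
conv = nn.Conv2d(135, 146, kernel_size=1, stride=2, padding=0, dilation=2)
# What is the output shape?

Input shape: (26, 135, 172, 229)
Output shape: (26, 146, 86, 115)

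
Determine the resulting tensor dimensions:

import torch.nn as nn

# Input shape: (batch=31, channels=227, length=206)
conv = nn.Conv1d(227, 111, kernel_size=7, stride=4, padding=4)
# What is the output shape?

Input shape: (31, 227, 206)
Output shape: (31, 111, 52)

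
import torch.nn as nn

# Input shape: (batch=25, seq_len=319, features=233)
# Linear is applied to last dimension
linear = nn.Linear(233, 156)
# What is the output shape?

Input shape: (25, 319, 233)
Output shape: (25, 319, 156)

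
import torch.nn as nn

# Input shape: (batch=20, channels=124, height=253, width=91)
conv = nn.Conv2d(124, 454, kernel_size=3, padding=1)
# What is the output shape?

Input shape: (20, 124, 253, 91)
Output shape: (20, 454, 253, 91)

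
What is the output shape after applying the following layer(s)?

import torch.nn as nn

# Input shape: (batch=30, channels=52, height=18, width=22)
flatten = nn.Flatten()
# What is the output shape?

Input shape: (30, 52, 18, 22)
Output shape: (30, 20592)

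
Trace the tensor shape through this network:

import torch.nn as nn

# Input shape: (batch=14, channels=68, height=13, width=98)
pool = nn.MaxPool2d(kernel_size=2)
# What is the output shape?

Input shape: (14, 68, 13, 98)
Output shape: (14, 68, 6, 49)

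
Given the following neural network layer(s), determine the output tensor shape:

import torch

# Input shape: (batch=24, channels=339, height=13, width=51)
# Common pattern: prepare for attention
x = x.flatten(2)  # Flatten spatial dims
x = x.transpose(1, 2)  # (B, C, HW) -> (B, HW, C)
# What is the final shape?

Input shape: (24, 339, 13, 51)
  -> after flatten(2): (24, 339, 663)
Output shape: (24, 663, 339)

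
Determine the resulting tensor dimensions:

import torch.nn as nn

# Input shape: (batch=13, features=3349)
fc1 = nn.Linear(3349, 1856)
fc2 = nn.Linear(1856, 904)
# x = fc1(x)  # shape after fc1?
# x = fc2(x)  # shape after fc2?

Input shape: (13, 3349)
  -> after fc1: (13, 1856)
Output shape: (13, 904)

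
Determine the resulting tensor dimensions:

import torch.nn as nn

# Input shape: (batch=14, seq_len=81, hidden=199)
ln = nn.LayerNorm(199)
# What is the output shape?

Input shape: (14, 81, 199)
Output shape: (14, 81, 199)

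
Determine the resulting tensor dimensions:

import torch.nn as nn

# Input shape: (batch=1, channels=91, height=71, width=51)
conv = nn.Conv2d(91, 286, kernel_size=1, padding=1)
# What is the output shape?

Input shape: (1, 91, 71, 51)
Output shape: (1, 286, 73, 53)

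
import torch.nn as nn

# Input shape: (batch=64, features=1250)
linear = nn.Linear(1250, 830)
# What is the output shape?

Input shape: (64, 1250)
Output shape: (64, 830)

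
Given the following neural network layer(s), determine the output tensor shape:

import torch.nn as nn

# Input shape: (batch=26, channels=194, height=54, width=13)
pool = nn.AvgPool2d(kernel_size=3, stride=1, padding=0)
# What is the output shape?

Input shape: (26, 194, 54, 13)
Output shape: (26, 194, 52, 11)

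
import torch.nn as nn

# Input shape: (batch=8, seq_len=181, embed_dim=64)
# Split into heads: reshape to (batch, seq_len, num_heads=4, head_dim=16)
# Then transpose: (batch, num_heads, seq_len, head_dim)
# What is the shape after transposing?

Input shape: (8, 181, 64)
  -> after reshape: (8, 181, 4, 16)
Output shape: (8, 4, 181, 16)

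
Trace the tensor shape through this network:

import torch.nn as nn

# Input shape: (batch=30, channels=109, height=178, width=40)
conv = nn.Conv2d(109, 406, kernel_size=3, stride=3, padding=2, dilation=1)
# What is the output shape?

Input shape: (30, 109, 178, 40)
Output shape: (30, 406, 60, 14)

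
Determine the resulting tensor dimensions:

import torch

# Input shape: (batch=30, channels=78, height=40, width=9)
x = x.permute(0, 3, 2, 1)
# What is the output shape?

Input shape: (30, 78, 40, 9)
Output shape: (30, 9, 40, 78)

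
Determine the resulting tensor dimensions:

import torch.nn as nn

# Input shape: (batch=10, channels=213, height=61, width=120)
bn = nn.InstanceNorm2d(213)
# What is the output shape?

Input shape: (10, 213, 61, 120)
Output shape: (10, 213, 61, 120)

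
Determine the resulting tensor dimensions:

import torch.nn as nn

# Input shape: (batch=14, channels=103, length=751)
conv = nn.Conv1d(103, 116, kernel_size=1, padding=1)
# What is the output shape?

Input shape: (14, 103, 751)
Output shape: (14, 116, 753)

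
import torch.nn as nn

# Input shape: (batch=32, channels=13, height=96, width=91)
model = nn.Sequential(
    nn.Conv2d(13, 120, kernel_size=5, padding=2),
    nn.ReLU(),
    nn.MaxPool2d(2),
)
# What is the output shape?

Input shape: (32, 13, 96, 91)
  -> after Conv2d: (32, 120, 96, 91)
  -> after ReLU: (32, 120, 96, 91)
Output shape: (32, 120, 48, 45)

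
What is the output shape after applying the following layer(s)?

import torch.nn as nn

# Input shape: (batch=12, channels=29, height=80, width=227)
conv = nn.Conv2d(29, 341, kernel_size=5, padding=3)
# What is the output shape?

Input shape: (12, 29, 80, 227)
Output shape: (12, 341, 82, 229)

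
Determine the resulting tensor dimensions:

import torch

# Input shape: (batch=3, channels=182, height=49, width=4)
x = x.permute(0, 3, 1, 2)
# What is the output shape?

Input shape: (3, 182, 49, 4)
Output shape: (3, 4, 182, 49)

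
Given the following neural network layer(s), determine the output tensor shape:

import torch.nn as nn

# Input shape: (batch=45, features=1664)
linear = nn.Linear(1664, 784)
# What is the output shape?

Input shape: (45, 1664)
Output shape: (45, 784)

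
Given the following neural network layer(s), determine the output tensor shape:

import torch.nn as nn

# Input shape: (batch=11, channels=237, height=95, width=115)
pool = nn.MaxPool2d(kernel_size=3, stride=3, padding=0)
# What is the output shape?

Input shape: (11, 237, 95, 115)
Output shape: (11, 237, 31, 38)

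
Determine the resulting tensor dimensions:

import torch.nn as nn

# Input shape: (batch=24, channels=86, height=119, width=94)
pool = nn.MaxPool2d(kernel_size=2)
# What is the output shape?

Input shape: (24, 86, 119, 94)
Output shape: (24, 86, 59, 47)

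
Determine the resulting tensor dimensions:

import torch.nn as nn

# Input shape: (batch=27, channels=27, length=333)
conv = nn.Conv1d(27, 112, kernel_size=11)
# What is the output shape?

Input shape: (27, 27, 333)
Output shape: (27, 112, 323)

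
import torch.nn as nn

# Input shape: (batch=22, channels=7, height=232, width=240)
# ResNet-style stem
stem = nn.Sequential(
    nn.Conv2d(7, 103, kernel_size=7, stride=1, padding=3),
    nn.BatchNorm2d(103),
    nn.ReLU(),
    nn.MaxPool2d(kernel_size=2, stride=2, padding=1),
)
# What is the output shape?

Input shape: (22, 7, 232, 240)
  -> after Conv2d 7x7 stride=1: (22, 103, 232, 240)
Output shape: (22, 103, 117, 121)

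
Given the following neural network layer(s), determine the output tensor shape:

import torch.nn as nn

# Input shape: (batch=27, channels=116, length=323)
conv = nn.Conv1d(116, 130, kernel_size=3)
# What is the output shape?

Input shape: (27, 116, 323)
Output shape: (27, 130, 321)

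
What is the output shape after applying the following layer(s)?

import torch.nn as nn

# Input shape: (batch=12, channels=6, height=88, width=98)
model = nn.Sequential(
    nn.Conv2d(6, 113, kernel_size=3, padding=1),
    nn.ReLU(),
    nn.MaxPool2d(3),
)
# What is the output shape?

Input shape: (12, 6, 88, 98)
  -> after Conv2d: (12, 113, 88, 98)
  -> after ReLU: (12, 113, 88, 98)
Output shape: (12, 113, 29, 32)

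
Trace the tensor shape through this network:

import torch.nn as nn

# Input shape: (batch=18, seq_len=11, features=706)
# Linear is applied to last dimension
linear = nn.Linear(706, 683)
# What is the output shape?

Input shape: (18, 11, 706)
Output shape: (18, 11, 683)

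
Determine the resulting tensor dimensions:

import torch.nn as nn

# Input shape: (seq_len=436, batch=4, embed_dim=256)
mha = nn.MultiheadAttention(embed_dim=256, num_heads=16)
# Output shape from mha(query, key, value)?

Input shape: (436, 4, 256)
Output shape: (436, 4, 256)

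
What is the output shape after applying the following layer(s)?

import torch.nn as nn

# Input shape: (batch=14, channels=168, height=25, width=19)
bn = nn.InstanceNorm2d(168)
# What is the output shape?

Input shape: (14, 168, 25, 19)
Output shape: (14, 168, 25, 19)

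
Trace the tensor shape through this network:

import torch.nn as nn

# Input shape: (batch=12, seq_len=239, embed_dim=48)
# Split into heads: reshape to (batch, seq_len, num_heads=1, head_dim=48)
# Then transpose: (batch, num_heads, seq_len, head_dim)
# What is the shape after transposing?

Input shape: (12, 239, 48)
  -> after reshape: (12, 239, 1, 48)
Output shape: (12, 1, 239, 48)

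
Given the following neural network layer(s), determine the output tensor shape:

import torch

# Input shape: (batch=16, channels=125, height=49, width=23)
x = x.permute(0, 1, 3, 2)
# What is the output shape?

Input shape: (16, 125, 49, 23)
Output shape: (16, 125, 23, 49)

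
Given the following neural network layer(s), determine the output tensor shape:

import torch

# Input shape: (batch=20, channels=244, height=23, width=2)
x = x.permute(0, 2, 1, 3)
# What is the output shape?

Input shape: (20, 244, 23, 2)
Output shape: (20, 23, 244, 2)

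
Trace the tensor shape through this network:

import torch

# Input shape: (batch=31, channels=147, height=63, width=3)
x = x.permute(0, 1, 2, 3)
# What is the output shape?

Input shape: (31, 147, 63, 3)
Output shape: (31, 147, 63, 3)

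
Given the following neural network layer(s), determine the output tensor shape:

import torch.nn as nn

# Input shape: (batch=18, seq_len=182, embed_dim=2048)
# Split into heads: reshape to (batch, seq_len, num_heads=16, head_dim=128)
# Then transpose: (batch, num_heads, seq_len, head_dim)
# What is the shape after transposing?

Input shape: (18, 182, 2048)
  -> after reshape: (18, 182, 16, 128)
Output shape: (18, 16, 182, 128)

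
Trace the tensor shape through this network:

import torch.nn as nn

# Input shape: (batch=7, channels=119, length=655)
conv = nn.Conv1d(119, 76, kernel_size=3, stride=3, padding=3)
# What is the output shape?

Input shape: (7, 119, 655)
Output shape: (7, 76, 220)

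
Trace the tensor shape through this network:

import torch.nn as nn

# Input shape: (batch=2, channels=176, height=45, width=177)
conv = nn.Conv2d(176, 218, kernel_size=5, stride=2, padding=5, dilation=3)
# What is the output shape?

Input shape: (2, 176, 45, 177)
Output shape: (2, 218, 22, 88)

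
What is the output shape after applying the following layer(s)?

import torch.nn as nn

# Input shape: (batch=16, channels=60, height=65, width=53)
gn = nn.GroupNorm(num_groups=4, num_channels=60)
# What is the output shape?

Input shape: (16, 60, 65, 53)
Output shape: (16, 60, 65, 53)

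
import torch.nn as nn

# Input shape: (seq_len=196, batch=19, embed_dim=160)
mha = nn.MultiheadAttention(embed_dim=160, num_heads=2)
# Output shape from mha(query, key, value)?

Input shape: (196, 19, 160)
Output shape: (196, 19, 160)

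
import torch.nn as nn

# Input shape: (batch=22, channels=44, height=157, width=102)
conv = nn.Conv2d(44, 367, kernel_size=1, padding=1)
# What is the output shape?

Input shape: (22, 44, 157, 102)
Output shape: (22, 367, 159, 104)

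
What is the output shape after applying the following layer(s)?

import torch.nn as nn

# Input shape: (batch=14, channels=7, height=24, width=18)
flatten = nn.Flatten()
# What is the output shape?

Input shape: (14, 7, 24, 18)
Output shape: (14, 3024)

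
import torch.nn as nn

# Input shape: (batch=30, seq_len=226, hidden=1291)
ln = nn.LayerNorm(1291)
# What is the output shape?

Input shape: (30, 226, 1291)
Output shape: (30, 226, 1291)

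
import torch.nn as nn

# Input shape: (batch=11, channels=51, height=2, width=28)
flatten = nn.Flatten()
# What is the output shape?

Input shape: (11, 51, 2, 28)
Output shape: (11, 2856)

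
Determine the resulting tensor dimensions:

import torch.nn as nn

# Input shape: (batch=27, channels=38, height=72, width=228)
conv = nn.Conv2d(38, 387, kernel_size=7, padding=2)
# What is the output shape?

Input shape: (27, 38, 72, 228)
Output shape: (27, 387, 70, 226)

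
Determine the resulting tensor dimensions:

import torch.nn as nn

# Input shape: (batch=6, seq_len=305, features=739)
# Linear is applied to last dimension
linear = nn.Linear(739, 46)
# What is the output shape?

Input shape: (6, 305, 739)
Output shape: (6, 305, 46)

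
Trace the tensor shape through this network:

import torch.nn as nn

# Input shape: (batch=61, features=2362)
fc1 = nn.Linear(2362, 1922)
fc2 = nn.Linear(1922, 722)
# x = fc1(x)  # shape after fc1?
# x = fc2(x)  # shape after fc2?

Input shape: (61, 2362)
  -> after fc1: (61, 1922)
Output shape: (61, 722)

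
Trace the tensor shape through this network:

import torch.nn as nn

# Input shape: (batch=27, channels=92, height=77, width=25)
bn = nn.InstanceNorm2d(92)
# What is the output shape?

Input shape: (27, 92, 77, 25)
Output shape: (27, 92, 77, 25)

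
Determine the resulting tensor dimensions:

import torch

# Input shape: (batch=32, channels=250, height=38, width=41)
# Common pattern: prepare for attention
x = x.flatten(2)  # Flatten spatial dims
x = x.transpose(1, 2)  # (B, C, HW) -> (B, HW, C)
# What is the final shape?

Input shape: (32, 250, 38, 41)
  -> after flatten(2): (32, 250, 1558)
Output shape: (32, 1558, 250)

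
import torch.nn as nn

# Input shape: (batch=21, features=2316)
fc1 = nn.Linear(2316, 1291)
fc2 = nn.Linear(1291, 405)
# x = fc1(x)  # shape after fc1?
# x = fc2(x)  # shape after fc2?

Input shape: (21, 2316)
  -> after fc1: (21, 1291)
Output shape: (21, 405)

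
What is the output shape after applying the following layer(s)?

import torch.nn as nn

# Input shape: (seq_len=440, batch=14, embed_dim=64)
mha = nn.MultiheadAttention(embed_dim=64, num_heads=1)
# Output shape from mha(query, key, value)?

Input shape: (440, 14, 64)
Output shape: (440, 14, 64)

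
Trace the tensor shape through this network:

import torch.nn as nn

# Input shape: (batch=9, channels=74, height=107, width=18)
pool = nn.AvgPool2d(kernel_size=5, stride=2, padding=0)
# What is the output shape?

Input shape: (9, 74, 107, 18)
Output shape: (9, 74, 52, 7)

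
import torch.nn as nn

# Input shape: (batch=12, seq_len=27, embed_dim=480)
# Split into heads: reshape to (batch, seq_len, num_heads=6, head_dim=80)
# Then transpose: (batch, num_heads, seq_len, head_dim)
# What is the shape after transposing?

Input shape: (12, 27, 480)
  -> after reshape: (12, 27, 6, 80)
Output shape: (12, 6, 27, 80)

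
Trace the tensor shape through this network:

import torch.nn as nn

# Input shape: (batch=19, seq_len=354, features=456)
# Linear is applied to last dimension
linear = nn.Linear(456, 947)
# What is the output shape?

Input shape: (19, 354, 456)
Output shape: (19, 354, 947)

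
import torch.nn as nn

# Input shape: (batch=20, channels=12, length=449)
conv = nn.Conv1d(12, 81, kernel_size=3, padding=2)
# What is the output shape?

Input shape: (20, 12, 449)
Output shape: (20, 81, 451)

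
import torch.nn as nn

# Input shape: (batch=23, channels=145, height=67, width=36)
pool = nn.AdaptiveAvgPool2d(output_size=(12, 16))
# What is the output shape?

Input shape: (23, 145, 67, 36)
Output shape: (23, 145, 12, 16)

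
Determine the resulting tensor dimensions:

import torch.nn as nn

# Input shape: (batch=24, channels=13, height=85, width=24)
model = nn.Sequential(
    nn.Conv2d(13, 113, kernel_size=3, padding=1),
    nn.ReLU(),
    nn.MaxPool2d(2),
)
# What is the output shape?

Input shape: (24, 13, 85, 24)
  -> after Conv2d: (24, 113, 85, 24)
  -> after ReLU: (24, 113, 85, 24)
Output shape: (24, 113, 42, 12)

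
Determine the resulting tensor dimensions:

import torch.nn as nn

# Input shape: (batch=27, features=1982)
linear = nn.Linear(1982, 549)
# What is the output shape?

Input shape: (27, 1982)
Output shape: (27, 549)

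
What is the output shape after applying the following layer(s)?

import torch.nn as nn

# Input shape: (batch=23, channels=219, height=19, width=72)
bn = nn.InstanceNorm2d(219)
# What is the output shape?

Input shape: (23, 219, 19, 72)
Output shape: (23, 219, 19, 72)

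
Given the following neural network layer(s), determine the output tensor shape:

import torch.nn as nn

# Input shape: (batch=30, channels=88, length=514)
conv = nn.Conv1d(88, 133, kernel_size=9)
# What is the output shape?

Input shape: (30, 88, 514)
Output shape: (30, 133, 506)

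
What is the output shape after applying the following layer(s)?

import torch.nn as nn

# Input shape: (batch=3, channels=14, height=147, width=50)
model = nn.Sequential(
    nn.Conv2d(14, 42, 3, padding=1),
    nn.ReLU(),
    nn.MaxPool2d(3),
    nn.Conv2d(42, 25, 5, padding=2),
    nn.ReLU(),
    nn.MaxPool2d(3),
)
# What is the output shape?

Input shape: (3, 14, 147, 50)
  -> after first Conv2d: (3, 42, 147, 50)
  -> after first MaxPool2d: (3, 42, 49, 16)
  -> after second Conv2d: (3, 25, 49, 16)
Output shape: (3, 25, 16, 5)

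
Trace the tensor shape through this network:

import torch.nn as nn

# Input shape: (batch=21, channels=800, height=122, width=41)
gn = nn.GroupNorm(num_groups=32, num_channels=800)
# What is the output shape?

Input shape: (21, 800, 122, 41)
Output shape: (21, 800, 122, 41)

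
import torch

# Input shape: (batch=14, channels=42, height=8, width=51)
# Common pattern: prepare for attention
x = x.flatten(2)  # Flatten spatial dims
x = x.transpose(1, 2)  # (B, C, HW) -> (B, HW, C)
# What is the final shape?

Input shape: (14, 42, 8, 51)
  -> after flatten(2): (14, 42, 408)
Output shape: (14, 408, 42)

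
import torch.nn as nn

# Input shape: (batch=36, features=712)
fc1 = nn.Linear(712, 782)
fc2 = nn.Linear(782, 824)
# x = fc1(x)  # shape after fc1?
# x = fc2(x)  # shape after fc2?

Input shape: (36, 712)
  -> after fc1: (36, 782)
Output shape: (36, 824)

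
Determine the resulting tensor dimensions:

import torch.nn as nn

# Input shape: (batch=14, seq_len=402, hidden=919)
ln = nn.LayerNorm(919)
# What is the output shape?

Input shape: (14, 402, 919)
Output shape: (14, 402, 919)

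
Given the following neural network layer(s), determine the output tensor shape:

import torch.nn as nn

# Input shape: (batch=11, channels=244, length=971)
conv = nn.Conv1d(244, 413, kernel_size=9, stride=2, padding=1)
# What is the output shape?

Input shape: (11, 244, 971)
Output shape: (11, 413, 483)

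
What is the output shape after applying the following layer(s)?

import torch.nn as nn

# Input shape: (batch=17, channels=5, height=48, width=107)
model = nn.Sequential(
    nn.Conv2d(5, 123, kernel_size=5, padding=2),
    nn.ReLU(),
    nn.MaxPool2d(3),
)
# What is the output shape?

Input shape: (17, 5, 48, 107)
  -> after Conv2d: (17, 123, 48, 107)
  -> after ReLU: (17, 123, 48, 107)
Output shape: (17, 123, 16, 35)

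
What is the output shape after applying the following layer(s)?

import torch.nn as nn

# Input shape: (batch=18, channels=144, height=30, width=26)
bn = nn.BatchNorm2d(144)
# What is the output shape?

Input shape: (18, 144, 30, 26)
Output shape: (18, 144, 30, 26)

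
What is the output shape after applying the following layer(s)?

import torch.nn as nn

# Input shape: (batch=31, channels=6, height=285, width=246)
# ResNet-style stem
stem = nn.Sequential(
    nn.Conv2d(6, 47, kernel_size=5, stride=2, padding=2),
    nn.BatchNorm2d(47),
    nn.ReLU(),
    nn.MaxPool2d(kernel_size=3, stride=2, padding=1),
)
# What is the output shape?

Input shape: (31, 6, 285, 246)
  -> after Conv2d 5x5 stride=2: (31, 47, 143, 123)
Output shape: (31, 47, 72, 62)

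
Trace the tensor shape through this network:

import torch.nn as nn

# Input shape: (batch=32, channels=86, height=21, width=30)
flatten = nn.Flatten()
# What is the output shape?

Input shape: (32, 86, 21, 30)
Output shape: (32, 54180)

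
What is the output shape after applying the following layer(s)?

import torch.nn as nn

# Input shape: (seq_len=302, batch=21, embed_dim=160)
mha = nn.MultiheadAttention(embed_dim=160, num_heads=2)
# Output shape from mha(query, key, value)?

Input shape: (302, 21, 160)
Output shape: (302, 21, 160)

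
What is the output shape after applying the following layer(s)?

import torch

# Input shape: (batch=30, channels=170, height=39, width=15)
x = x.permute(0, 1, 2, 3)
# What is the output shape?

Input shape: (30, 170, 39, 15)
Output shape: (30, 170, 39, 15)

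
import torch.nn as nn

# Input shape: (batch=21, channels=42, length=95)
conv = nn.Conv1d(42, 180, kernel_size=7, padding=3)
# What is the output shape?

Input shape: (21, 42, 95)
Output shape: (21, 180, 95)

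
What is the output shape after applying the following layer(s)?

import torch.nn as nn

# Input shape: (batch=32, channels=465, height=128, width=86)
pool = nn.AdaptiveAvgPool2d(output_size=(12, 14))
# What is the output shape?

Input shape: (32, 465, 128, 86)
Output shape: (32, 465, 12, 14)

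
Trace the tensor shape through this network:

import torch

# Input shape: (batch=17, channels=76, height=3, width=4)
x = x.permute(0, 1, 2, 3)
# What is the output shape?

Input shape: (17, 76, 3, 4)
Output shape: (17, 76, 3, 4)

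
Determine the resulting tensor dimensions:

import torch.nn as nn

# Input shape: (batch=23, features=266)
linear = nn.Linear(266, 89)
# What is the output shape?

Input shape: (23, 266)
Output shape: (23, 89)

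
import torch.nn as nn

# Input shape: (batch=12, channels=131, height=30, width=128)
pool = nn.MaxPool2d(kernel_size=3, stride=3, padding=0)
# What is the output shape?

Input shape: (12, 131, 30, 128)
Output shape: (12, 131, 10, 42)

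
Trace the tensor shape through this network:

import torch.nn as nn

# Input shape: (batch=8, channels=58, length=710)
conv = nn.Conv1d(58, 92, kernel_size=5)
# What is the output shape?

Input shape: (8, 58, 710)
Output shape: (8, 92, 706)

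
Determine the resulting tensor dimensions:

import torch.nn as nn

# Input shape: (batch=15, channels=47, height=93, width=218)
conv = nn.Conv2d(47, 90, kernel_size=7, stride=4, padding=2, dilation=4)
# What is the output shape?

Input shape: (15, 47, 93, 218)
Output shape: (15, 90, 19, 50)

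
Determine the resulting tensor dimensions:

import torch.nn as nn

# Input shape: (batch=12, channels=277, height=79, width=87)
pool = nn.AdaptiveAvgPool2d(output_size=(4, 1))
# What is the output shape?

Input shape: (12, 277, 79, 87)
Output shape: (12, 277, 4, 1)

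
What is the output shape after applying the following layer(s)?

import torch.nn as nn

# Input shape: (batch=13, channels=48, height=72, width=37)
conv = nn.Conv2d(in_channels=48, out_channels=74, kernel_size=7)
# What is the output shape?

Input shape: (13, 48, 72, 37)
Output shape: (13, 74, 66, 31)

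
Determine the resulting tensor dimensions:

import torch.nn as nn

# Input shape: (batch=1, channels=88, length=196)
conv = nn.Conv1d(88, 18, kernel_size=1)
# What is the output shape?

Input shape: (1, 88, 196)
Output shape: (1, 18, 196)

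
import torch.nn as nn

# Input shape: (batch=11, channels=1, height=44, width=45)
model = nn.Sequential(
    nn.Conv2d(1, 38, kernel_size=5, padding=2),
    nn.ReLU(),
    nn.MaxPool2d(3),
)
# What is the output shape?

Input shape: (11, 1, 44, 45)
  -> after Conv2d: (11, 38, 44, 45)
  -> after ReLU: (11, 38, 44, 45)
Output shape: (11, 38, 14, 15)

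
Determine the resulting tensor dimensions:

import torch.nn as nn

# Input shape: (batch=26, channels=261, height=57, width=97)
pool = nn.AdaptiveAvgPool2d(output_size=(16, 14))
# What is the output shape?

Input shape: (26, 261, 57, 97)
Output shape: (26, 261, 16, 14)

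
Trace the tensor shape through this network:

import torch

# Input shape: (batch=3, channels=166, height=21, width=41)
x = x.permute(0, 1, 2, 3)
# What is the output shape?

Input shape: (3, 166, 21, 41)
Output shape: (3, 166, 21, 41)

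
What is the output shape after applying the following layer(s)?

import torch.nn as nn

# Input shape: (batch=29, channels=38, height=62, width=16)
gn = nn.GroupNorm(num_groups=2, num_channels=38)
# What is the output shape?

Input shape: (29, 38, 62, 16)
Output shape: (29, 38, 62, 16)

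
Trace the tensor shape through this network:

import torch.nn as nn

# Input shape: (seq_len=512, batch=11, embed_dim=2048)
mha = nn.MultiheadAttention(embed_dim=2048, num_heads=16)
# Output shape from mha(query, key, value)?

Input shape: (512, 11, 2048)
Output shape: (512, 11, 2048)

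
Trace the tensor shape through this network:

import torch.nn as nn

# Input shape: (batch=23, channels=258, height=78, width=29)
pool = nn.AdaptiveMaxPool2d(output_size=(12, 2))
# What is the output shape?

Input shape: (23, 258, 78, 29)
Output shape: (23, 258, 12, 2)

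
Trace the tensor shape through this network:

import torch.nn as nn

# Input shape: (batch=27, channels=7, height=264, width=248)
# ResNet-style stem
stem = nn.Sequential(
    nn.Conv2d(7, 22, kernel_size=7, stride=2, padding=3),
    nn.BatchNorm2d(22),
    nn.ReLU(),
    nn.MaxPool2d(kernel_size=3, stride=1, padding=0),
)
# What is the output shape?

Input shape: (27, 7, 264, 248)
  -> after Conv2d 7x7 stride=2: (27, 22, 132, 124)
Output shape: (27, 22, 130, 122)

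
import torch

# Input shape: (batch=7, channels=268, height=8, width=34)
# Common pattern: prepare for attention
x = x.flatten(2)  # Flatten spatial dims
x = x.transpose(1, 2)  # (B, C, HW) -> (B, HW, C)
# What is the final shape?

Input shape: (7, 268, 8, 34)
  -> after flatten(2): (7, 268, 272)
Output shape: (7, 272, 268)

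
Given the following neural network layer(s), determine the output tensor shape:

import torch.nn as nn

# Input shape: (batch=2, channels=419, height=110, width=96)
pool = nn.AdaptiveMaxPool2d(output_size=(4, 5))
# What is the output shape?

Input shape: (2, 419, 110, 96)
Output shape: (2, 419, 4, 5)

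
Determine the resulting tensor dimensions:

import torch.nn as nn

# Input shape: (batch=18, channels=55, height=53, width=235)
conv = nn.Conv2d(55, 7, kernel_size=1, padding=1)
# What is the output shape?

Input shape: (18, 55, 53, 235)
Output shape: (18, 7, 55, 237)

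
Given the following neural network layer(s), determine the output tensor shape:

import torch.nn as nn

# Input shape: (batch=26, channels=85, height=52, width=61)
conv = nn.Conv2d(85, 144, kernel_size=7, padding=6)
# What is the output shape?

Input shape: (26, 85, 52, 61)
Output shape: (26, 144, 58, 67)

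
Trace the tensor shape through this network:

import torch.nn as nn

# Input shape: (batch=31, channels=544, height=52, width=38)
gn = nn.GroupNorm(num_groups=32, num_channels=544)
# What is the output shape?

Input shape: (31, 544, 52, 38)
Output shape: (31, 544, 52, 38)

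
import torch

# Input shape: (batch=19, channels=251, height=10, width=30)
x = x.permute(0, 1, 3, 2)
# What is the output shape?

Input shape: (19, 251, 10, 30)
Output shape: (19, 251, 30, 10)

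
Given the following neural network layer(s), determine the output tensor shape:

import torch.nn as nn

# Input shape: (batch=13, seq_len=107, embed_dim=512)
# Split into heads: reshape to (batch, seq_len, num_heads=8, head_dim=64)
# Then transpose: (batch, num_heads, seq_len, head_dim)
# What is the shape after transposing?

Input shape: (13, 107, 512)
  -> after reshape: (13, 107, 8, 64)
Output shape: (13, 8, 107, 64)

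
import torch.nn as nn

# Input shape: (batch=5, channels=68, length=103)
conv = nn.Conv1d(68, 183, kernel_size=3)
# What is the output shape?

Input shape: (5, 68, 103)
Output shape: (5, 183, 101)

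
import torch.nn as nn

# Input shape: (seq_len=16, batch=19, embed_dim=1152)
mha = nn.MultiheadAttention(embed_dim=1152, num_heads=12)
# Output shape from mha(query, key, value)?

Input shape: (16, 19, 1152)
Output shape: (16, 19, 1152)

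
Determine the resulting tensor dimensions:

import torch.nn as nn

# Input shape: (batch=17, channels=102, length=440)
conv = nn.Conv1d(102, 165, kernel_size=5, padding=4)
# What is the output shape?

Input shape: (17, 102, 440)
Output shape: (17, 165, 444)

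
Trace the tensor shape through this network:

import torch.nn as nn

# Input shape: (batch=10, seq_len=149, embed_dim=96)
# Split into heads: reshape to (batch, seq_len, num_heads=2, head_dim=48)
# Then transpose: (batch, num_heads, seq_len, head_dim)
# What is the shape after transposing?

Input shape: (10, 149, 96)
  -> after reshape: (10, 149, 2, 48)
Output shape: (10, 2, 149, 48)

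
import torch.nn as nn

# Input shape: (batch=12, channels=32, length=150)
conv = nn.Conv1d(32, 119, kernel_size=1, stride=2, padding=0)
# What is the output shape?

Input shape: (12, 32, 150)
Output shape: (12, 119, 75)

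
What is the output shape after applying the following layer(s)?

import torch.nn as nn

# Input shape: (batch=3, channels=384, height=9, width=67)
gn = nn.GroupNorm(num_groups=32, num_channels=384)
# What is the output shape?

Input shape: (3, 384, 9, 67)
Output shape: (3, 384, 9, 67)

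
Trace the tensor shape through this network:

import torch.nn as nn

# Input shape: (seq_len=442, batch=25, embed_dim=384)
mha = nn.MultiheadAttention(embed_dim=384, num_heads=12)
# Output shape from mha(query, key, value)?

Input shape: (442, 25, 384)
Output shape: (442, 25, 384)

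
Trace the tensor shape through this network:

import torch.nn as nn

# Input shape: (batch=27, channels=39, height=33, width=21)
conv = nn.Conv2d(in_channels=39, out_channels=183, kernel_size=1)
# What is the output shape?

Input shape: (27, 39, 33, 21)
Output shape: (27, 183, 33, 21)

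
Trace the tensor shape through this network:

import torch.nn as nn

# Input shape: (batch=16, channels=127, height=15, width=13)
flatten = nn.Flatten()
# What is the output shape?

Input shape: (16, 127, 15, 13)
Output shape: (16, 24765)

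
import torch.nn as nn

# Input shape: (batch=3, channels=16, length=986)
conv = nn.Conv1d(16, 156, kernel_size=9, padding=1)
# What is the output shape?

Input shape: (3, 16, 986)
Output shape: (3, 156, 980)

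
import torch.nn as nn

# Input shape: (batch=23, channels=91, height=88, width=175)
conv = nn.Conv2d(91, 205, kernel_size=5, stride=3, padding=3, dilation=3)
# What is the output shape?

Input shape: (23, 91, 88, 175)
Output shape: (23, 205, 28, 57)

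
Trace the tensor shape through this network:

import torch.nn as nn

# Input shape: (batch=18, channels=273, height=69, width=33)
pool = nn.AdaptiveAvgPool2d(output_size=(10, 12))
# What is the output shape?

Input shape: (18, 273, 69, 33)
Output shape: (18, 273, 10, 12)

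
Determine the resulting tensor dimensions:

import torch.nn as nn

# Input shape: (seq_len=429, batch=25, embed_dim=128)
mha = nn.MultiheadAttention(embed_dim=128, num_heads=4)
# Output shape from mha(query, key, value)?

Input shape: (429, 25, 128)
Output shape: (429, 25, 128)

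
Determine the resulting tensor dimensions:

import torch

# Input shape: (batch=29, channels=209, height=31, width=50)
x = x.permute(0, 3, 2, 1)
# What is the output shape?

Input shape: (29, 209, 31, 50)
Output shape: (29, 50, 31, 209)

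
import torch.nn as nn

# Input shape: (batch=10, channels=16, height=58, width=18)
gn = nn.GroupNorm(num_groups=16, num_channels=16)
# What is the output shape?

Input shape: (10, 16, 58, 18)
Output shape: (10, 16, 58, 18)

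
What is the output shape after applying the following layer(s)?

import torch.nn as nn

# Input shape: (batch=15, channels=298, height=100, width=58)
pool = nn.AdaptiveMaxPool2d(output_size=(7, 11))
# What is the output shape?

Input shape: (15, 298, 100, 58)
Output shape: (15, 298, 7, 11)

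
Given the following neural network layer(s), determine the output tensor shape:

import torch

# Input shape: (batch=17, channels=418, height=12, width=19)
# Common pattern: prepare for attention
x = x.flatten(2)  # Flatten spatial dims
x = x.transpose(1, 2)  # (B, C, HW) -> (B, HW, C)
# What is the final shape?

Input shape: (17, 418, 12, 19)
  -> after flatten(2): (17, 418, 228)
Output shape: (17, 228, 418)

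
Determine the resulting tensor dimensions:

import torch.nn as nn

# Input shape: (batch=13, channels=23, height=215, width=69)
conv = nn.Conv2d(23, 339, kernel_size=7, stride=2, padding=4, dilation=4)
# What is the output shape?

Input shape: (13, 23, 215, 69)
Output shape: (13, 339, 100, 27)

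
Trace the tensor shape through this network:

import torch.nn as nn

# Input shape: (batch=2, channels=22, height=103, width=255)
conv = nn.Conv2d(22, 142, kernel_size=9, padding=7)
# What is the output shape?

Input shape: (2, 22, 103, 255)
Output shape: (2, 142, 109, 261)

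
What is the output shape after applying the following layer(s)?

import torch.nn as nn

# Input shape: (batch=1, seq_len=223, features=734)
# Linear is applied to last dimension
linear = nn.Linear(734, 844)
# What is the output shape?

Input shape: (1, 223, 734)
Output shape: (1, 223, 844)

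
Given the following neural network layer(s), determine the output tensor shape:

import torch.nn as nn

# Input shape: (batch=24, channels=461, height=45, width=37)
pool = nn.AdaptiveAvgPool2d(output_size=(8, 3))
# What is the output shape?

Input shape: (24, 461, 45, 37)
Output shape: (24, 461, 8, 3)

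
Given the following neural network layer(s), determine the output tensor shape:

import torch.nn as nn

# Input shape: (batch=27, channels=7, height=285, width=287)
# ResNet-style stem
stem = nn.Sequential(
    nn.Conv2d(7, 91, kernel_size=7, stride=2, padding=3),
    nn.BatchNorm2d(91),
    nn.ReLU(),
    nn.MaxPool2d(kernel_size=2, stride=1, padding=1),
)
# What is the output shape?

Input shape: (27, 7, 285, 287)
  -> after Conv2d 7x7 stride=2: (27, 91, 143, 144)
Output shape: (27, 91, 144, 145)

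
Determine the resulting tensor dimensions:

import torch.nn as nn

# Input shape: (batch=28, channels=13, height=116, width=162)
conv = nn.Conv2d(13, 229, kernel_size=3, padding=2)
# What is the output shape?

Input shape: (28, 13, 116, 162)
Output shape: (28, 229, 118, 164)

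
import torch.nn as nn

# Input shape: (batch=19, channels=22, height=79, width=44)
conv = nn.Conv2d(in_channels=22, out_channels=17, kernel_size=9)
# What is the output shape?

Input shape: (19, 22, 79, 44)
Output shape: (19, 17, 71, 36)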